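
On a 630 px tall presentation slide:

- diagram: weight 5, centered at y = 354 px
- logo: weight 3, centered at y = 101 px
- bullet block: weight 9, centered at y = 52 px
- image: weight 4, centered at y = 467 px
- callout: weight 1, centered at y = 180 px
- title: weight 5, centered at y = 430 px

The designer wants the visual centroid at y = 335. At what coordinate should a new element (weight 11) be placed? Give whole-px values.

y ≈ 545

With the new element, Σw becomes 5 + 3 + 9 + 4 + 1 + 5 + 11 = 38.
Along y: (6739 + 11·y) / 38 = 335 (existing moment 5·354 + 3·101 + 9·52 + 4·467 + 1·180 + 5·430 = 6739) ⇒ y = (12730 − 6739) / 11 ≈ 544.64.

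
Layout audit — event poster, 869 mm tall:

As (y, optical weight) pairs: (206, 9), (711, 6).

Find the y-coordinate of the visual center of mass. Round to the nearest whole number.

y ≈ 408

Total weight = 9 + 6 = 15.
y: (9·206 + 6·711) / 15 = 6120 / 15 ≈ 408.00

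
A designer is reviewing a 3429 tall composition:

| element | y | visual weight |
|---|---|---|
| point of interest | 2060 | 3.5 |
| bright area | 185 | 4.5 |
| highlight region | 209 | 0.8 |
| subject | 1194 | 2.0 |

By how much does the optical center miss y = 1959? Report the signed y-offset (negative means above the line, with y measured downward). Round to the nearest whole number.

Weights sum to 3.5 + 4.5 + 0.8 + 2.0 = 10.8.
y-moment: 3.5·2060 + 4.5·185 + 0.8·209 + 2.0·1194 = 10597.7; centroid 10597.7/10.8 ≈ 981.27.
Difference: 981.27 − 1959 ≈ -977.73.

≈ -978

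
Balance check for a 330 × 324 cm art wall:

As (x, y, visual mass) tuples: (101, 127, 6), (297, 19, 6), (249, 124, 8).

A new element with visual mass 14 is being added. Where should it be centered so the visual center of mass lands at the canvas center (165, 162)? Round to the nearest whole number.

(88, 260)

New total weight: (6 + 6 + 8) + 14 = 34.
Along x: (4380 + 14·x) / 34 = 165 (existing moment 6·101 + 6·297 + 8·249 = 4380) ⇒ x = (5610 − 4380) / 14 ≈ 87.86.
Along y: (1868 + 14·y) / 34 = 162 (existing moment 6·127 + 6·19 + 8·124 = 1868) ⇒ y = (5508 − 1868) / 14 ≈ 260.00.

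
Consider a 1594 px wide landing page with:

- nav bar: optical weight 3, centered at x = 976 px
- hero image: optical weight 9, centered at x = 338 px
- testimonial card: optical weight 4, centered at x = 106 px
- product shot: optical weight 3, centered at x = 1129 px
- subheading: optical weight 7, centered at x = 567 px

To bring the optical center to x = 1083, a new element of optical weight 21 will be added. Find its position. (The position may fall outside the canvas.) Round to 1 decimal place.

With the new element, Σw becomes 3 + 9 + 4 + 3 + 7 + 21 = 47.
x: target moment 47×1083 = 50901; current 3·976 + 9·338 + 4·106 + 3·1129 + 7·567 = 13750; the new element supplies 37151, so x = 37151/21 ≈ 1769.10.

x ≈ 1769.1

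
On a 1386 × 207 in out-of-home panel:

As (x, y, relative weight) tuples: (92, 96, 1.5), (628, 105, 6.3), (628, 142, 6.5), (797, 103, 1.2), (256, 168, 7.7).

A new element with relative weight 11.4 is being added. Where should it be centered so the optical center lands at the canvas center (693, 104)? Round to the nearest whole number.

After adding the new element, total weight = 1.5 + 6.3 + 6.5 + 1.2 + 7.7 + 11.4 = 34.6.
Along x: (11104.0 + 11.4·x) / 34.6 = 693 (existing moment 1.5·92 + 6.3·628 + 6.5·628 + 1.2·797 + 7.7·256 = 11104.0) ⇒ x = (23977.8 − 11104.0) / 11.4 ≈ 1129.28.
Along y: (3145.7 + 11.4·y) / 34.6 = 104 (existing moment 1.5·96 + 6.3·105 + 6.5·142 + 1.2·103 + 7.7·168 = 3145.7) ⇒ y = (3598.4 − 3145.7) / 11.4 ≈ 39.71.

(1129, 40)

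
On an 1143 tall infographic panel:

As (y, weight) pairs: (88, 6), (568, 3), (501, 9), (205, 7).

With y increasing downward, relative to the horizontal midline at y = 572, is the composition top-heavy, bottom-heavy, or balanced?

top-heavy

Σw = 6 + 3 + 9 + 7 = 25.
Σw·y = 6·88 + 3·568 + 9·501 + 7·205 = 8176, so ȳ = 8176/25 ≈ 327.04.
327.0 vs midline 572 → top-heavy.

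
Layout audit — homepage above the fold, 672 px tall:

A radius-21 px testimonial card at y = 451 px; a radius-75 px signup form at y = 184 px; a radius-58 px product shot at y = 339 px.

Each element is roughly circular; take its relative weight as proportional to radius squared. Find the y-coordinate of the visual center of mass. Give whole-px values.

y ≈ 252

r² weights: testimonial card 21² = 441, signup form 75² = 5625, product shot 58² = 3364. Total = 9430.
y-moment: 441·451 + 5625·184 + 3364·339 = 2374287; centroid 2374287/9430 ≈ 251.78.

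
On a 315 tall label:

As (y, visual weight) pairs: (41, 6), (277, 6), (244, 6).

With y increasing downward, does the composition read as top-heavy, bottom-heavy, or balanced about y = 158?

bottom-heavy

Σw = 6 + 6 + 6 = 18.
y: (6·41 + 6·277 + 6·244) / 18 = 3372 / 18 ≈ 187.33
187.3 vs midline 158 → bottom-heavy.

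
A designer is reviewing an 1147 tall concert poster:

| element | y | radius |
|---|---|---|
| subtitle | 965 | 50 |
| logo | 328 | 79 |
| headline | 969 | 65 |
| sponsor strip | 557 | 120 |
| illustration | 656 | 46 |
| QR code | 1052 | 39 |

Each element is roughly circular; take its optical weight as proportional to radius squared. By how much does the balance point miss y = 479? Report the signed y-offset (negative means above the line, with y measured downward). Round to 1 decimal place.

r² weights: subtitle 50² = 2500, logo 79² = 6241, headline 65² = 4225, sponsor strip 120² = 14400, illustration 46² = 2116, QR code 39² = 1521. Total = 31003.
y: (2500·965 + 6241·328 + 4225·969 + 14400·557 + 2116·656 + 1521·1052) / 31003 = 19562561 / 31003 ≈ 630.99
Offset from y = 479: 630.99 − 479 ≈ 151.99.

≈ 152.0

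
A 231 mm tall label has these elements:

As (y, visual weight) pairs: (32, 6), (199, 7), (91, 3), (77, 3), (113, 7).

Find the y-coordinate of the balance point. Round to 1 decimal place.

y ≈ 110.8

Weights sum to 6 + 7 + 3 + 3 + 7 = 26.
y: (6·32 + 7·199 + 3·91 + 3·77 + 7·113) / 26 = 2880 / 26 ≈ 110.77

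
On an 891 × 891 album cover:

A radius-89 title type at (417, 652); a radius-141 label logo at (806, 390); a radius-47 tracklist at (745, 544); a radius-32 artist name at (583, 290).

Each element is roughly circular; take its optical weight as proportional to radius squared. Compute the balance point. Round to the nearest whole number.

r² weights: title type 89² = 7921, label logo 141² = 19881, tracklist 47² = 2209, artist name 32² = 1024. Total = 31035.
x: (7921·417 + 19881·806 + 2209·745 + 1024·583) / 31035 = 21569840 / 31035 ≈ 695.02
y: (7921·652 + 19881·390 + 2209·544 + 1024·290) / 31035 = 14416738 / 31035 ≈ 464.53

(695, 465)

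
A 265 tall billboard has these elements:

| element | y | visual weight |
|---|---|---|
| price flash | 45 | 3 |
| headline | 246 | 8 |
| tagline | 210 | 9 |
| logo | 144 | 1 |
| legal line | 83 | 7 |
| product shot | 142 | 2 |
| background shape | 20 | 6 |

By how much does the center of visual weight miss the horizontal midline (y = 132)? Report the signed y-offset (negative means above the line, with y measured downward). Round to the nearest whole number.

≈ 10

Weights sum to 3 + 8 + 9 + 1 + 7 + 2 + 6 = 36.
y: (3·45 + 8·246 + 9·210 + 1·144 + 7·83 + 2·142 + 6·20) / 36 = 5122 / 36 ≈ 142.28
Offset from y = 132: 142.28 − 132 ≈ 10.28.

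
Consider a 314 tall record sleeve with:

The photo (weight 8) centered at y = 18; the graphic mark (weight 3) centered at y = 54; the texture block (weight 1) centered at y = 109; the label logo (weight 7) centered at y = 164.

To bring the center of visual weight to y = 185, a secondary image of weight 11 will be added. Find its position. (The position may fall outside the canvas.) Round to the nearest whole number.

y ≈ 362

With the secondary image, Σw becomes 8 + 3 + 1 + 7 + 11 = 30.
y: target moment 30×185 = 5550; current 8·18 + 3·54 + 1·109 + 7·164 = 1563; the secondary image supplies 3987, so y = 3987/11 ≈ 362.45.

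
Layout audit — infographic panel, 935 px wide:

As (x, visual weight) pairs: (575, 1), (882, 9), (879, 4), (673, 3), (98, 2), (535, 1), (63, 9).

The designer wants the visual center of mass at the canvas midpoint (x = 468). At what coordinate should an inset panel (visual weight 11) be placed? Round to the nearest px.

After adding the inset panel, total weight = 1 + 9 + 4 + 3 + 2 + 1 + 9 + 11 = 40.
x: target moment 40×468 = 18720; current 1·575 + 9·882 + 4·879 + 3·673 + 2·98 + 1·535 + 9·63 = 15346; the inset panel supplies 3374, so x = 3374/11 ≈ 306.73.

x ≈ 307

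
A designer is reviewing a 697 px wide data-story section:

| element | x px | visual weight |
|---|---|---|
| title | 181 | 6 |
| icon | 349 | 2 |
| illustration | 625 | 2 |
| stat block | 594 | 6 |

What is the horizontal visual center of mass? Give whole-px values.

Weights sum to 6 + 2 + 2 + 6 = 16.
x-moment: 6·181 + 2·349 + 2·625 + 6·594 = 6598; centroid 6598/16 ≈ 412.38.

x ≈ 412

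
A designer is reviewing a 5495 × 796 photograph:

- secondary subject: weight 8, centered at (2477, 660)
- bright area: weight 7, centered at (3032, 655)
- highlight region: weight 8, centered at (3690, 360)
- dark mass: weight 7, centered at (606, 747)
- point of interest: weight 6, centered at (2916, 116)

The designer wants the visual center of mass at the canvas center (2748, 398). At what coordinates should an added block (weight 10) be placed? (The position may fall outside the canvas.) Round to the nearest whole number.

(3411, -36)

New total weight: (8 + 7 + 8 + 7 + 6) + 10 = 46.
Along x: (92298 + 10·x) / 46 = 2748 (existing moment 8·2477 + 7·3032 + 8·3690 + 7·606 + 6·2916 = 92298) ⇒ x = (126408 − 92298) / 10 ≈ 3411.00.
Along y: (18670 + 10·y) / 46 = 398 (existing moment 8·660 + 7·655 + 8·360 + 7·747 + 6·116 = 18670) ⇒ y = (18308 − 18670) / 10 ≈ -36.20.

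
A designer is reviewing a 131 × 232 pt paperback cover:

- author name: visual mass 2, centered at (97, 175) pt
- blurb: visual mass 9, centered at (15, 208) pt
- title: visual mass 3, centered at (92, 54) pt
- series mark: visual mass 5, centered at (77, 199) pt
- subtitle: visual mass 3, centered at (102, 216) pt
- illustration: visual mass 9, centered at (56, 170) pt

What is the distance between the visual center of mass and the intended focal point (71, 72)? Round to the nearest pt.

≈ 108 pt

Weights sum to 2 + 9 + 3 + 5 + 3 + 9 = 31.
Σw·x = 2·97 + 9·15 + 3·92 + 5·77 + 3·102 + 9·56 = 1800, so x̄ = 1800/31 ≈ 58.06.
Σw·y = 2·175 + 9·208 + 3·54 + 5·199 + 3·216 + 9·170 = 5557, so ȳ = 5557/31 ≈ 179.26.
Relative to (71, 72): Δ = (-12.94, 107.26); |Δ| = √(-12.94² + 107.26²) ≈ 108.04.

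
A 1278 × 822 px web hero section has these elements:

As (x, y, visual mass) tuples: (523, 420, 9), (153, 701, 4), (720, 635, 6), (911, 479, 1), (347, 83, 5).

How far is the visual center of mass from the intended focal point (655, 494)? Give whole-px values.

≈ 169 px

Σw = 9 + 4 + 6 + 1 + 5 = 25.
Σw·x = 9·523 + 4·153 + 6·720 + 1·911 + 5·347 = 12285, so x̄ = 12285/25 ≈ 491.40.
Σw·y = 9·420 + 4·701 + 6·635 + 1·479 + 5·83 = 11288, so ȳ = 11288/25 ≈ 451.52.
Relative to (655, 494): Δ = (-163.60, -42.48); |Δ| = √(-163.60² + -42.48²) ≈ 169.03.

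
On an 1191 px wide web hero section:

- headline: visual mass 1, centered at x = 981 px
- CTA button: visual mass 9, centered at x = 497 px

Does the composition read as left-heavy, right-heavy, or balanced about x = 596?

Σw = 1 + 9 = 10.
x-moment: 1·981 + 9·497 = 5454; centroid 5454/10 ≈ 545.40.
Since 545.4 is left of 596, the composition reads left-heavy.

left-heavy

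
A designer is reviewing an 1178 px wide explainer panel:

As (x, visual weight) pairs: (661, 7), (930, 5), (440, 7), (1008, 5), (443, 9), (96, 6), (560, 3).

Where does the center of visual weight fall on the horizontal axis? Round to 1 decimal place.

Weights sum to 7 + 5 + 7 + 5 + 9 + 6 + 3 = 42.
x: (7·661 + 5·930 + 7·440 + 5·1008 + 9·443 + 6·96 + 3·560) / 42 = 23640 / 42 ≈ 562.86

x ≈ 562.9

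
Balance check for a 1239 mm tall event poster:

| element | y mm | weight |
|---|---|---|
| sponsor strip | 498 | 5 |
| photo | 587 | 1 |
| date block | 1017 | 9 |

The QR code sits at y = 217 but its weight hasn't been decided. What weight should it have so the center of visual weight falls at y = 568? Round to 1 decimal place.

w ≈ 10.6

Existing Σw = 15 (5 + 1 + 9); existing moment 5·498 + 1·587 + 9·1017 = 12230.
For the centroid to hit 568: (12230 + w·217) / (15 + w) = 568.
So w = (568·15 − 12230)/(217 − 568) = -3710/-351 ≈ 10.57.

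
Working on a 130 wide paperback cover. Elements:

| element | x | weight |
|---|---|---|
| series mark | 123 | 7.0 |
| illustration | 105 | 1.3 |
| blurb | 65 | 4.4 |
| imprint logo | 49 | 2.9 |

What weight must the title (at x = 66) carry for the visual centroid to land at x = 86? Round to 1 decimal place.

w ≈ 4.2

Known weights sum to 7.0 + 1.3 + 4.4 + 2.9 = 15.6; their moment is 7.0·123 + 1.3·105 + 4.4·65 + 2.9·49 = 1425.6.
Balance at x = 86 requires (1425.6 + w·66) / (15.6 + w) = 86.
So w = (86·15.6 − 1425.6)/(66 − 86) = -84.0/-20 ≈ 4.20.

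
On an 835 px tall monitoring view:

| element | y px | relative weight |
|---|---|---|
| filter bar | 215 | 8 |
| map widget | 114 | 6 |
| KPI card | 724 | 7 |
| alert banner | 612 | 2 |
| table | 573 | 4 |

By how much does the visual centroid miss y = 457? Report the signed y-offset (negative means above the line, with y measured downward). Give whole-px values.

≈ -50 px

Weights sum to 8 + 6 + 7 + 2 + 4 = 27.
y-moment: 8·215 + 6·114 + 7·724 + 2·612 + 4·573 = 10988; centroid 10988/27 ≈ 406.96.
Difference: 406.96 − 457 ≈ -50.04.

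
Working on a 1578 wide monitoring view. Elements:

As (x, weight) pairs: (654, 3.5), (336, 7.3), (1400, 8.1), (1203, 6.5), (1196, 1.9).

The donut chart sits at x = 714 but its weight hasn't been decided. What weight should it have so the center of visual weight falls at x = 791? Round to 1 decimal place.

w ≈ 59.5

Known weights sum to 3.5 + 7.3 + 8.1 + 6.5 + 1.9 = 27.3; their moment is 3.5·654 + 7.3·336 + 8.1·1400 + 6.5·1203 + 1.9·1196 = 26173.7.
Set Σw·x/Σw = 791: (26173.7 + 714w) = 791·(27.3 + w).
So w = (791·27.3 − 26173.7)/(714 − 791) = -4579.4/-77 ≈ 59.47.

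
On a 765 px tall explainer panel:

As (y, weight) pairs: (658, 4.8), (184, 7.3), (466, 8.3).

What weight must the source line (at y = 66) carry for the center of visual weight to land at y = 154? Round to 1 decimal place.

w ≈ 59.4

Fixed elements: Σw = 4.8 + 7.3 + 8.3 = 20.4, Σw·y = 4.8·658 + 7.3·184 + 8.3·466 = 8369.4.
Balance at y = 154 requires (8369.4 + w·66) / (20.4 + w) = 154.
Rearranging, w·(66 − 154) = 154·20.4 − 8369.4 = -5227.8, so w ≈ -5227.8/-88 = 59.41.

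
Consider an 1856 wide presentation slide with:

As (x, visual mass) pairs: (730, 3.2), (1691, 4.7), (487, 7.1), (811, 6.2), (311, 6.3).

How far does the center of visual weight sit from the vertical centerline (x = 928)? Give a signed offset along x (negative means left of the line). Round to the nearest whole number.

≈ -174

Σw = 3.2 + 4.7 + 7.1 + 6.2 + 6.3 = 27.5.
Σw·x = 3.2·730 + 4.7·1691 + 7.1·487 + 6.2·811 + 6.3·311 = 20728.9, so x̄ = 20728.9/27.5 ≈ 753.78.
Offset from x = 928: 753.78 − 928 ≈ -174.22.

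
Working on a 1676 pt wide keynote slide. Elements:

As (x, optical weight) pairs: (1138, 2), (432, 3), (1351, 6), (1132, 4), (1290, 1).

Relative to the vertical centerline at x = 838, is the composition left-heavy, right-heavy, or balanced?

Total weight = 2 + 3 + 6 + 4 + 1 = 16.
x: (2·1138 + 3·432 + 6·1351 + 4·1132 + 1·1290) / 16 = 17496 / 16 ≈ 1093.50
Since 1093.5 is right of 838, the composition reads right-heavy.

right-heavy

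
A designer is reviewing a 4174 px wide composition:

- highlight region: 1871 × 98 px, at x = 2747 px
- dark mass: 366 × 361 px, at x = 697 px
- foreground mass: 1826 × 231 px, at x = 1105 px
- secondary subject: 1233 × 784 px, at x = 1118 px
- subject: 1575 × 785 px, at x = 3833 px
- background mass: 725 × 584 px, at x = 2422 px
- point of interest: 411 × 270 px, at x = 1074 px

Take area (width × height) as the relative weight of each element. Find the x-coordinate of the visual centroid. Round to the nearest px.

x ≈ 2310

Taking area as weight: highlight region 1871·98 = 183358, dark mass 366·361 = 132126, foreground mass 1826·231 = 421806, secondary subject 1233·784 = 966672, subject 1575·785 = 1236375, background mass 725·584 = 423400, point of interest 411·270 = 110970. Sum 3474707.
x-moment: 183358·2747 + 132126·697 + 421806·1105 + 966672·1118 + 1236375·3833 + 423400·2422 + 110970·1074 = 8026293129; centroid 8026293129/3474707 ≈ 2309.92.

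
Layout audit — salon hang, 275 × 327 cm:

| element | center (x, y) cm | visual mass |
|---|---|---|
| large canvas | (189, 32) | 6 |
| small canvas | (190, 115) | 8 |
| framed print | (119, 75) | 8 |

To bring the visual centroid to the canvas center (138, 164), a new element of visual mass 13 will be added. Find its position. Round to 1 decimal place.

(94.2, 309.8)

New total weight: (6 + 8 + 8) + 13 = 35.
Along x: (3606 + 13·x) / 35 = 138 (existing moment 6·189 + 8·190 + 8·119 = 3606) ⇒ x = (4830 − 3606) / 13 ≈ 94.15.
Along y: (1712 + 13·y) / 35 = 164 (existing moment 6·32 + 8·115 + 8·75 = 1712) ⇒ y = (5740 − 1712) / 13 ≈ 309.85.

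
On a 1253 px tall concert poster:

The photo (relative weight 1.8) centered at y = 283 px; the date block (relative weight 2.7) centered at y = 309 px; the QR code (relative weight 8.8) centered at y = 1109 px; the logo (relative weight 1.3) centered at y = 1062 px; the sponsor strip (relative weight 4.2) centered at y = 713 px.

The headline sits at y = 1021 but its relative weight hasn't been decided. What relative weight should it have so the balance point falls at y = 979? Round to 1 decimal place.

Existing Σw = 18.8 (1.8 + 2.7 + 8.8 + 1.3 + 4.2); existing moment 1.8·283 + 2.7·309 + 8.8·1109 + 1.3·1062 + 4.2·713 = 15478.1.
Set Σw·y/Σw = 979: (15478.1 + 1021w) = 979·(18.8 + w).
Rearranging, w·(1021 − 979) = 979·18.8 − 15478.1 = 2927.1, so w ≈ 2927.1/42 = 69.69.

w ≈ 69.7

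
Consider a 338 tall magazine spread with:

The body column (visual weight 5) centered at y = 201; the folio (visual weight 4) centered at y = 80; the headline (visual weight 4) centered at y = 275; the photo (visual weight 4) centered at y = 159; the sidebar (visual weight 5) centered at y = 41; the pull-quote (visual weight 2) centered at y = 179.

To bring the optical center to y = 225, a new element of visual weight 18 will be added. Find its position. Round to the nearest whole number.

y ≈ 324

With the new element, Σw becomes 5 + 4 + 4 + 4 + 5 + 2 + 18 = 42.
Along y: (3624 + 18·y) / 42 = 225 (existing moment 5·201 + 4·80 + 4·275 + 4·159 + 5·41 + 2·179 = 3624) ⇒ y = (9450 − 3624) / 18 ≈ 323.67.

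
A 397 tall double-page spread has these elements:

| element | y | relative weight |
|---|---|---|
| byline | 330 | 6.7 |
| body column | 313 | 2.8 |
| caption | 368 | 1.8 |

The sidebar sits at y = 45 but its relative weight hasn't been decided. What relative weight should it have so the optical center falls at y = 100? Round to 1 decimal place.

Existing Σw = 11.3 (6.7 + 2.8 + 1.8); existing moment 6.7·330 + 2.8·313 + 1.8·368 = 3749.8.
For the centroid to hit 100: (3749.8 + w·45) / (11.3 + w) = 100.
So w = (100·11.3 − 3749.8)/(45 − 100) = -2619.8/-55 ≈ 47.63.

w ≈ 47.6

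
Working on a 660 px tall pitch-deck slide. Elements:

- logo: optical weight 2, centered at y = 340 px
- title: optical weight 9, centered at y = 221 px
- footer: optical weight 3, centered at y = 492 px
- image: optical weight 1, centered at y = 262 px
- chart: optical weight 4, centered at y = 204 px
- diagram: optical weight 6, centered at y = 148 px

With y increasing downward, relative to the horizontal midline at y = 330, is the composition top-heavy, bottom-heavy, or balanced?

Weights sum to 2 + 9 + 3 + 1 + 4 + 6 = 25.
y: (2·340 + 9·221 + 3·492 + 1·262 + 4·204 + 6·148) / 25 = 6111 / 25 ≈ 244.44
244.4 vs midline 330 → top-heavy.

top-heavy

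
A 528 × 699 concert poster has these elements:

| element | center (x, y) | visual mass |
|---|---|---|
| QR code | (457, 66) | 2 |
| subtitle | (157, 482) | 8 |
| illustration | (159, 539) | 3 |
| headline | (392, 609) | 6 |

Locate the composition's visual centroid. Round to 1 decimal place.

(263.1, 487.3)

Weights sum to 2 + 8 + 3 + 6 = 19.
x-moment: 2·457 + 8·157 + 3·159 + 6·392 = 4999; centroid 4999/19 ≈ 263.11.
y-moment: 2·66 + 8·482 + 3·539 + 6·609 = 9259; centroid 9259/19 ≈ 487.32.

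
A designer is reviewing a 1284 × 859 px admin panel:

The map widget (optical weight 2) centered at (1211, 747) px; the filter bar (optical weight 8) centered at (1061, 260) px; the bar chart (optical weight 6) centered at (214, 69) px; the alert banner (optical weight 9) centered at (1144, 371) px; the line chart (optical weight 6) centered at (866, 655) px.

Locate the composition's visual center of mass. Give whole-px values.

(893, 363)

Weights sum to 2 + 8 + 6 + 9 + 6 = 31.
Σw·x = 2·1211 + 8·1061 + 6·214 + 9·1144 + 6·866 = 27686, so x̄ = 27686/31 ≈ 893.10.
Σw·y = 2·747 + 8·260 + 6·69 + 9·371 + 6·655 = 11257, so ȳ = 11257/31 ≈ 363.13.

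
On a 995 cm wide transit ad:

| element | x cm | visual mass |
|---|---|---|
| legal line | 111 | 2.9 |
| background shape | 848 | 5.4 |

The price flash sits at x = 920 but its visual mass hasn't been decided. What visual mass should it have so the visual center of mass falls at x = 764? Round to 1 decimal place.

Fixed elements: Σw = 2.9 + 5.4 = 8.3, Σw·x = 2.9·111 + 5.4·848 = 4901.1.
Balance at x = 764 requires (4901.1 + w·920) / (8.3 + w) = 764.
Rearranging, w·(920 − 764) = 764·8.3 − 4901.1 = 1440.1, so w ≈ 1440.1/156 = 9.23.

w ≈ 9.2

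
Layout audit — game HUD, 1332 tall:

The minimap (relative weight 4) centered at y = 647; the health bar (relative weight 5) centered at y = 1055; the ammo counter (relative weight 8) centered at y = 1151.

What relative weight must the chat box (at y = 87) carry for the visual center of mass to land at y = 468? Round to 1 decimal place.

w ≈ 23.9

Known weights sum to 4 + 5 + 8 = 17; their moment is 4·647 + 5·1055 + 8·1151 = 17071.
Balance at y = 468 requires (17071 + w·87) / (17 + w) = 468.
Solving: w = (468·17 − 17071) / (87 − 468) = -9115 / -381 ≈ 23.92.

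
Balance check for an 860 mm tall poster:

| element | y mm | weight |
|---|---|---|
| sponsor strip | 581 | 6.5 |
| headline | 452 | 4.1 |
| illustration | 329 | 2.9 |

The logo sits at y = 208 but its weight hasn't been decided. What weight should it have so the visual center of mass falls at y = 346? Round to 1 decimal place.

Existing Σw = 13.5 (6.5 + 4.1 + 2.9); existing moment 6.5·581 + 4.1·452 + 2.9·329 = 6583.8.
For the centroid to hit 346: (6583.8 + w·208) / (13.5 + w) = 346.
Solving: w = (346·13.5 − 6583.8) / (208 − 346) = -1912.8 / -138 ≈ 13.86.

w ≈ 13.9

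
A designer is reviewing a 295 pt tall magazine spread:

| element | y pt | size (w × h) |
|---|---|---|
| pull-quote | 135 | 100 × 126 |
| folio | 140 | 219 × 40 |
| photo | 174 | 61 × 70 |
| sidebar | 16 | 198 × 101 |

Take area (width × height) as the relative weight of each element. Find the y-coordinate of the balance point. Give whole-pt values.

y ≈ 87

Taking area as weight: pull-quote 100·126 = 12600, folio 219·40 = 8760, photo 61·70 = 4270, sidebar 198·101 = 19998. Sum 45628.
y-moment: 12600·135 + 8760·140 + 4270·174 + 19998·16 = 3990348; centroid 3990348/45628 ≈ 87.45.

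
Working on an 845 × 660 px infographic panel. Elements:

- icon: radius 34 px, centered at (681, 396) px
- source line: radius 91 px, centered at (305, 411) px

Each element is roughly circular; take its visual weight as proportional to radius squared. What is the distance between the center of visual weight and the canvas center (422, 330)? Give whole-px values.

≈ 106 px

r² weights: icon 34² = 1156, source line 91² = 8281. Total = 9437.
x: (1156·681 + 8281·305) / 9437 = 3312941 / 9437 ≈ 351.06
y: (1156·396 + 8281·411) / 9437 = 3861267 / 9437 ≈ 409.16
Relative to (422, 330): Δ = (-70.94, 79.16); |Δ| = √(-70.94² + 79.16²) ≈ 106.30.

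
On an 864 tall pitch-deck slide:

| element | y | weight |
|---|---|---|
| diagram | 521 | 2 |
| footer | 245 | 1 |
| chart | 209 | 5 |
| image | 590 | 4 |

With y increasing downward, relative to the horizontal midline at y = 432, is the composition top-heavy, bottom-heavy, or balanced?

top-heavy

Total weight = 2 + 1 + 5 + 4 = 12.
Σw·y = 2·521 + 1·245 + 5·209 + 4·590 = 4692, so ȳ = 4692/12 ≈ 391.00.
391.0 vs midline 432 → top-heavy.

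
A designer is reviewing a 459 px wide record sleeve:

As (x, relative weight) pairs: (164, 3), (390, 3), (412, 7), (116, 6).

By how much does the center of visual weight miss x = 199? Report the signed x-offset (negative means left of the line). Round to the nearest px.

Total weight = 3 + 3 + 7 + 6 = 19.
Σw·x = 3·164 + 3·390 + 7·412 + 6·116 = 5242, so x̄ = 5242/19 ≈ 275.89.
Offset from x = 199: 275.89 − 199 ≈ 76.89.

≈ 77 px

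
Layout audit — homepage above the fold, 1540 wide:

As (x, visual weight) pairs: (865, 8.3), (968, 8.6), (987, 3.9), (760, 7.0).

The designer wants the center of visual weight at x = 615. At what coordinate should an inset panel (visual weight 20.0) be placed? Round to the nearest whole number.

After adding the inset panel, total weight = 8.3 + 8.6 + 3.9 + 7.0 + 20.0 = 47.8.
x: target moment 47.8×615 = 29397.0; current 8.3·865 + 8.6·968 + 3.9·987 + 7.0·760 = 24673.6; the inset panel supplies 4723.4, so x = 4723.4/20.0 ≈ 236.17.

x ≈ 236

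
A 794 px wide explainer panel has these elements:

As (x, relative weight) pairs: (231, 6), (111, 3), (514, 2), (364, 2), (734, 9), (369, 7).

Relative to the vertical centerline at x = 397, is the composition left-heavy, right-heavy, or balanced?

right-heavy

Total weight = 6 + 3 + 2 + 2 + 9 + 7 = 29.
x: (6·231 + 3·111 + 2·514 + 2·364 + 9·734 + 7·369) / 29 = 12664 / 29 ≈ 436.69
436.7 lies right of the midline 397, so the layout is right-heavy.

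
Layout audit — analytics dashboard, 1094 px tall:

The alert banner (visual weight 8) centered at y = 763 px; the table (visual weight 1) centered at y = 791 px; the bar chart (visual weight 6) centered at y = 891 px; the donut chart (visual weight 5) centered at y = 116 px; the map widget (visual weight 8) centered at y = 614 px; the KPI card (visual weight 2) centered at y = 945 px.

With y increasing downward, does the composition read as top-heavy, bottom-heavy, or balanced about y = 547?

Total weight = 8 + 1 + 6 + 5 + 8 + 2 = 30.
Σw·y = 8·763 + 1·791 + 6·891 + 5·116 + 8·614 + 2·945 = 19623, so ȳ = 19623/30 ≈ 654.10.
654.1 vs midline 547 → bottom-heavy.

bottom-heavy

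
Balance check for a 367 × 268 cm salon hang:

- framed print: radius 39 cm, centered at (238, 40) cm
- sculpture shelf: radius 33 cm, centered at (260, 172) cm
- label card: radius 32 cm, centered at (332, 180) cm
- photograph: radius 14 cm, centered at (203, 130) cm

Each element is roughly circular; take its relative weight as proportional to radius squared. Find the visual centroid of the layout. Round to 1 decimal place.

r² weights: framed print 39² = 1521, sculpture shelf 33² = 1089, label card 32² = 1024, photograph 14² = 196. Total = 3830.
x-moment: 1521·238 + 1089·260 + 1024·332 + 196·203 = 1024894; centroid 1024894/3830 ≈ 267.60.
y-moment: 1521·40 + 1089·172 + 1024·180 + 196·130 = 457948; centroid 457948/3830 ≈ 119.57.

(267.6, 119.6)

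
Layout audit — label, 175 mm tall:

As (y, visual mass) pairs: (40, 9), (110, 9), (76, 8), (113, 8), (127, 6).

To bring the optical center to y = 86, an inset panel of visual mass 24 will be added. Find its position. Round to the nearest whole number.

New total weight: (9 + 9 + 8 + 8 + 6) + 24 = 64.
Along y: (3624 + 24·y) / 64 = 86 (existing moment 9·40 + 9·110 + 8·76 + 8·113 + 6·127 = 3624) ⇒ y = (5504 − 3624) / 24 ≈ 78.33.

y ≈ 78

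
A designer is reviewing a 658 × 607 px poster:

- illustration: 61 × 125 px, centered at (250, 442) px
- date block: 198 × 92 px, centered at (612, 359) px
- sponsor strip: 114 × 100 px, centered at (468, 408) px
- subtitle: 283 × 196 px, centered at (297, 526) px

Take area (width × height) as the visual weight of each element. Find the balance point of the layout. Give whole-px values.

(376, 472)

Areas → weights: illustration 61·125 = 7625, date block 198·92 = 18216, sponsor strip 114·100 = 11400, subtitle 283·196 = 55468; Σw = 92709.
Σw·x = 7625·250 + 18216·612 + 11400·468 + 55468·297 = 34863638, so x̄ = 34863638/92709 ≈ 376.05.
Σw·y = 7625·442 + 18216·359 + 11400·408 + 55468·526 = 43737162, so ȳ = 43737162/92709 ≈ 471.77.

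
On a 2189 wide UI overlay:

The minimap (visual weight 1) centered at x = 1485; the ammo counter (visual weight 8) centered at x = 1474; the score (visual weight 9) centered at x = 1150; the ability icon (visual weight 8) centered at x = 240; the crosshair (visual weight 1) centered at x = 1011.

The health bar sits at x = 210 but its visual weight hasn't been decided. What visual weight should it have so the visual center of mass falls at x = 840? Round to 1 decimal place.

Fixed elements: Σw = 1 + 8 + 9 + 8 + 1 = 27, Σw·x = 1·1485 + 8·1474 + 9·1150 + 8·240 + 1·1011 = 26558.
For the centroid to hit 840: (26558 + w·210) / (27 + w) = 840.
So w = (840·27 − 26558)/(210 − 840) = -3878/-630 ≈ 6.16.

w ≈ 6.2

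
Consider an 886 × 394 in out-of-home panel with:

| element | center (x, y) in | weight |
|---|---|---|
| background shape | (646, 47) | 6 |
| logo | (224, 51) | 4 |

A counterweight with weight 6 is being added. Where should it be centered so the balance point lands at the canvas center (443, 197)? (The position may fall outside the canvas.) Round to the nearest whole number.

(386, 444)

After adding the counterweight, total weight = 6 + 4 + 6 = 16.
Along x: (4772 + 6·x) / 16 = 443 (existing moment 6·646 + 4·224 = 4772) ⇒ x = (7088 − 4772) / 6 ≈ 386.00.
Along y: (486 + 6·y) / 16 = 197 (existing moment 6·47 + 4·51 = 486) ⇒ y = (3152 − 486) / 6 ≈ 444.33.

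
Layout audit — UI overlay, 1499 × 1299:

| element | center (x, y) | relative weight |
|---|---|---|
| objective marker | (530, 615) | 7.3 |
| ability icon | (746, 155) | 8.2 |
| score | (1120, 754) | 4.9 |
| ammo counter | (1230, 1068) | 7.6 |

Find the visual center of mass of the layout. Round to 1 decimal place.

(886.5, 627.6)

Total weight = 7.3 + 8.2 + 4.9 + 7.6 = 28.0.
Σw·x = 7.3·530 + 8.2·746 + 4.9·1120 + 7.6·1230 = 24822.2, so x̄ = 24822.2/28.0 ≈ 886.51.
Σw·y = 7.3·615 + 8.2·155 + 4.9·754 + 7.6·1068 = 17571.9, so ȳ = 17571.9/28.0 ≈ 627.57.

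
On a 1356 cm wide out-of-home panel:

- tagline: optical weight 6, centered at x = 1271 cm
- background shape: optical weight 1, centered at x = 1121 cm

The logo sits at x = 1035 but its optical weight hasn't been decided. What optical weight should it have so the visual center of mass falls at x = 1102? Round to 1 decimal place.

Fixed elements: Σw = 6 + 1 = 7, Σw·x = 6·1271 + 1·1121 = 8747.
Set Σw·x/Σw = 1102: (8747 + 1035w) = 1102·(7 + w).
So w = (1102·7 − 8747)/(1035 − 1102) = -1033/-67 ≈ 15.42.

w ≈ 15.4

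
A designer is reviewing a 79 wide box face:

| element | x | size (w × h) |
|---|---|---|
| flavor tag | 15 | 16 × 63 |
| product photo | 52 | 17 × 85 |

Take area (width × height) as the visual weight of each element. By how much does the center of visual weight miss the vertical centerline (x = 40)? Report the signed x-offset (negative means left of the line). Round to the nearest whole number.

Taking area as weight: flavor tag 16·63 = 1008, product photo 17·85 = 1445. Sum 2453.
x-moment: 1008·15 + 1445·52 = 90260; centroid 90260/2453 ≈ 36.80.
Difference: 36.80 − 40 ≈ -3.20.

≈ -3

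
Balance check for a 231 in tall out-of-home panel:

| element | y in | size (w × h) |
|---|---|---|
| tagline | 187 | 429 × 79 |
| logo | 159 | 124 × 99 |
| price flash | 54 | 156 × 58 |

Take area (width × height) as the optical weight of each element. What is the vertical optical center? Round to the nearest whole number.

y ≈ 159

Areas: tagline 429·79 = 33891, logo 124·99 = 12276, price flash 156·58 = 9048. Total weight = 55215.
Σw·y = 33891·187 + 12276·159 + 9048·54 = 8778093, so ȳ = 8778093/55215 ≈ 158.98.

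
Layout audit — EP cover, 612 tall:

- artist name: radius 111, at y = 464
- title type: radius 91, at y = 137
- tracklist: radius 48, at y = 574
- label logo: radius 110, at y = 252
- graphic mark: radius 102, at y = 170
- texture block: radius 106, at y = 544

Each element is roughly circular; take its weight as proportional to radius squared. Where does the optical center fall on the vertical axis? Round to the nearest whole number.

y ≈ 337

Weights ∝ r²: artist name 111² = 12321, title type 91² = 8281, tracklist 48² = 2304, label logo 110² = 12100, graphic mark 102² = 10404, texture block 106² = 11236; Σw = 56646.
y: (12321·464 + 8281·137 + 2304·574 + 12100·252 + 10404·170 + 11236·544) / 56646 = 19104201 / 56646 ≈ 337.26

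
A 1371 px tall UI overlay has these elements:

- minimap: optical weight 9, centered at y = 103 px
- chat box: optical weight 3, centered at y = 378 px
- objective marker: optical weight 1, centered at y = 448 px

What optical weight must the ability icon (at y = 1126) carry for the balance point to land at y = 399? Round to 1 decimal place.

w ≈ 3.7

Existing Σw = 13 (9 + 3 + 1); existing moment 9·103 + 3·378 + 1·448 = 2509.
Balance at y = 399 requires (2509 + w·1126) / (13 + w) = 399.
Solving: w = (399·13 − 2509) / (1126 − 399) = 2678 / 727 ≈ 3.68.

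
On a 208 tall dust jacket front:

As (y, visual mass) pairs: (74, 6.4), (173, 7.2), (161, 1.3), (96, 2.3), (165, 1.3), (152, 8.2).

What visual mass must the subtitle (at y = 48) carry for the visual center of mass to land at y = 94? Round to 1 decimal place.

Known weights sum to 6.4 + 7.2 + 1.3 + 2.3 + 1.3 + 8.2 = 26.7; their moment is 6.4·74 + 7.2·173 + 1.3·161 + 2.3·96 + 1.3·165 + 8.2·152 = 3610.2.
Set Σw·y/Σw = 94: (3610.2 + 48w) = 94·(26.7 + w).
Rearranging, w·(48 − 94) = 94·26.7 − 3610.2 = -1100.4, so w ≈ -1100.4/-46 = 23.92.

w ≈ 23.9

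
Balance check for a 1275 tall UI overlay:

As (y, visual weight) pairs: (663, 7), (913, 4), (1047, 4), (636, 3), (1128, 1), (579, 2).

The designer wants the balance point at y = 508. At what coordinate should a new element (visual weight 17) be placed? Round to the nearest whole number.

y ≈ 155

After adding the new element, total weight = 7 + 4 + 4 + 3 + 1 + 2 + 17 = 38.
Along y: (16675 + 17·y) / 38 = 508 (existing moment 7·663 + 4·913 + 4·1047 + 3·636 + 1·1128 + 2·579 = 16675) ⇒ y = (19304 − 16675) / 17 ≈ 154.65.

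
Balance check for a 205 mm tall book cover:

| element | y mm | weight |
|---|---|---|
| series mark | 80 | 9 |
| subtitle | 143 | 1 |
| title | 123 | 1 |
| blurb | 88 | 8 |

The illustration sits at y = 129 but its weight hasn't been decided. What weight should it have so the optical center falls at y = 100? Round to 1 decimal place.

w ≈ 7.2

Existing Σw = 19 (9 + 1 + 1 + 8); existing moment 9·80 + 1·143 + 1·123 + 8·88 = 1690.
Balance at y = 100 requires (1690 + w·129) / (19 + w) = 100.
Solving: w = (100·19 − 1690) / (129 − 100) = 210 / 29 ≈ 7.24.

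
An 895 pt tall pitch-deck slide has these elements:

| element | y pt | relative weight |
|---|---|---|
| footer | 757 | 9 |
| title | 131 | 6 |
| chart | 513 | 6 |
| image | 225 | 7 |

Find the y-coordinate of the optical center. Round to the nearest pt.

Total weight = 9 + 6 + 6 + 7 = 28.
y: (9·757 + 6·131 + 6·513 + 7·225) / 28 = 12252 / 28 ≈ 437.57

y ≈ 438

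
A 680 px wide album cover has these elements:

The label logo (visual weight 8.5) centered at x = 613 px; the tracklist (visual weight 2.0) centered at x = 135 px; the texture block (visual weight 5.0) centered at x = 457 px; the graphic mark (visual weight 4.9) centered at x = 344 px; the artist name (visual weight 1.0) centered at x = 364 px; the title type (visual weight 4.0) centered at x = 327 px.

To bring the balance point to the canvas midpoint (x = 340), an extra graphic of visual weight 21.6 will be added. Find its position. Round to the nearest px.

x ≈ 225

After adding the extra graphic, total weight = 8.5 + 2.0 + 5.0 + 4.9 + 1.0 + 4.0 + 21.6 = 47.0.
x: need Σw·x = 47.0·340 = 15980.0. Existing = 8.5·613 + 2.0·135 + 5.0·457 + 4.9·344 + 1.0·364 + 4.0·327 = 11123.1. Remainder 4856.9 / 21.6 ≈ 224.86.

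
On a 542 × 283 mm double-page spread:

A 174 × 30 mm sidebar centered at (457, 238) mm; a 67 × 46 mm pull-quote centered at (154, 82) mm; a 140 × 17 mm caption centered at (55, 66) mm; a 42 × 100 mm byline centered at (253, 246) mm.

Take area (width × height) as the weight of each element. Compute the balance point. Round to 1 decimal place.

Areas → weights: sidebar 174·30 = 5220, pull-quote 67·46 = 3082, caption 140·17 = 2380, byline 42·100 = 4200; Σw = 14882.
Σw·x = 5220·457 + 3082·154 + 2380·55 + 4200·253 = 4053668, so x̄ = 4053668/14882 ≈ 272.39.
Σw·y = 5220·238 + 3082·82 + 2380·66 + 4200·246 = 2685364, so ȳ = 2685364/14882 ≈ 180.44.

(272.4, 180.4)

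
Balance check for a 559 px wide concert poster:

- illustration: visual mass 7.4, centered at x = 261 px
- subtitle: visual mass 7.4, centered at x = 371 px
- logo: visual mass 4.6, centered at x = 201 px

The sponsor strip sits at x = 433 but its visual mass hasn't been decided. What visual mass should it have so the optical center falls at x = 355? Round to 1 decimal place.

Known weights sum to 7.4 + 7.4 + 4.6 = 19.4; their moment is 7.4·261 + 7.4·371 + 4.6·201 = 5601.4.
For the centroid to hit 355: (5601.4 + w·433) / (19.4 + w) = 355.
Solving: w = (355·19.4 − 5601.4) / (433 − 355) = 1285.6 / 78 ≈ 16.48.

w ≈ 16.5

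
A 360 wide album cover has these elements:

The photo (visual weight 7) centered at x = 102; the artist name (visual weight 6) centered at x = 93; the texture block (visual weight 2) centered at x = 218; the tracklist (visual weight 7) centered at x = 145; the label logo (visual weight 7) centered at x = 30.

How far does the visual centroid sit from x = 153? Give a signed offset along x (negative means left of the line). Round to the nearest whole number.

≈ -52

Total weight = 7 + 6 + 2 + 7 + 7 = 29.
Σw·x = 7·102 + 6·93 + 2·218 + 7·145 + 7·30 = 2933, so x̄ = 2933/29 ≈ 101.14.
Offset from x = 153: 101.14 − 153 ≈ -51.86.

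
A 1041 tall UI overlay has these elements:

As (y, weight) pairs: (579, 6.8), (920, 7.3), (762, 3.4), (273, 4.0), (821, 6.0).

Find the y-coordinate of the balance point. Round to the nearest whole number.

y ≈ 700

Weights sum to 6.8 + 7.3 + 3.4 + 4.0 + 6.0 = 27.5.
Σw·y = 6.8·579 + 7.3·920 + 3.4·762 + 4.0·273 + 6.0·821 = 19262.0, so ȳ = 19262.0/27.5 ≈ 700.44.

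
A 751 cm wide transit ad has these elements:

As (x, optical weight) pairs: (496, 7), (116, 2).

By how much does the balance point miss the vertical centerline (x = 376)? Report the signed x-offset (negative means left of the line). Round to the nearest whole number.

≈ 36 cm

Total weight = 7 + 2 = 9.
x: (7·496 + 2·116) / 9 = 3704 / 9 ≈ 411.56
Against x = 376, that's 411.56 − 376 = 35.56.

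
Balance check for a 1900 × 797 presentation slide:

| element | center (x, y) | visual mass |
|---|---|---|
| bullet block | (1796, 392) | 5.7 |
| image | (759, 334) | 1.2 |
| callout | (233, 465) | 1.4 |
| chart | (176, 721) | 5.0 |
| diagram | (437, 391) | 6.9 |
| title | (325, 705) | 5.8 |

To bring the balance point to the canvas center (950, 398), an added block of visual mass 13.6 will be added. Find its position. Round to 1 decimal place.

(1497.5, 153.1)

With the added block, Σw becomes 5.7 + 1.2 + 1.4 + 5.0 + 6.9 + 5.8 + 13.6 = 39.6.
x: target moment 39.6×950 = 37620.0; current 5.7·1796 + 1.2·759 + 1.4·233 + 5.0·176 + 6.9·437 + 5.8·325 = 17254.5; the added block supplies 20365.5, so x = 20365.5/13.6 ≈ 1497.46.
y: target moment 39.6×398 = 15760.8; current 5.7·392 + 1.2·334 + 1.4·465 + 5.0·721 + 6.9·391 + 5.8·705 = 13678.1; the added block supplies 2082.7, so y = 2082.7/13.6 ≈ 153.14.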